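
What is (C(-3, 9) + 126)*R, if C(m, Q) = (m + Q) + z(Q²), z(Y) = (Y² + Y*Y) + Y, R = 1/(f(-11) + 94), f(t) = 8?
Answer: 4445/34 ≈ 130.74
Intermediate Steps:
R = 1/102 (R = 1/(8 + 94) = 1/102 ≈ 0.0098039)
z(Y) = Y + 2*Y² (z(Y) = (Y² + Y²) + Y = 2*Y² + Y = Y + 2*Y²)
C(m, Q) = Q + m + Q²*(1 + 2*Q²) (C(m, Q) = (m + Q) + Q²*(1 + 2*Q²) = (Q + m) + Q²*(1 + 2*Q²) = Q + m + Q²*(1 + 2*Q²))
(C(-3, 9) + 126)*R = ((9 - 3 + 9² + 2*9⁴) + 126)*(1/102) = ((9 - 3 + 81 + 2*6561) + 126)*(1/102) = ((9 - 3 + 81 + 13122) + 126)*(1/102) = (13209 + 126)*(1/102) = 13335*(1/102) = 4445/34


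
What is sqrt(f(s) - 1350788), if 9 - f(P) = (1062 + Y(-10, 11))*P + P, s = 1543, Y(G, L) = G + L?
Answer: I*sqrt(2992531) ≈ 1729.9*I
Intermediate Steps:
f(P) = 9 - 1064*P (f(P) = 9 - ((1062 + (-10 + 11))*P + P) = 9 - ((1062 + 1)*P + P) = 9 - (1063*P + P) = 9 - 1064*P)
sqrt(f(s) - 1350788) = sqrt((9 - 1064*1543) - 1350788) = sqrt((9 - 1641752) - 1350788) = sqrt(-1641743 - 1350788) = sqrt(-2992531) = I*sqrt(2992531)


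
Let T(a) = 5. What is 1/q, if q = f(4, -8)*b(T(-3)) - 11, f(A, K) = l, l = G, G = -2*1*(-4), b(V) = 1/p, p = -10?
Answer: -5/59 ≈ -0.084746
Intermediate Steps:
b(V) = -1/10 (b(V) = 1/(-10) = 1*(-1/10) = -1/10)
G = 8 (G = -2*(-4) = 8)
l = 8
f(A, K) = 8
q = -59/5 (q = 8*(-1/10) - 11 = -4/5 - 11 = -59/5 ≈ -11.800)
1/q = 1/(-59/5) = -5/59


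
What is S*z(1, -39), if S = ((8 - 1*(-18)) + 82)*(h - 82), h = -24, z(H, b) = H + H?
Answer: -22896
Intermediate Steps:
z(H, b) = 2*H
S = -11448 (S = ((8 - 1*(-18)) + 82)*(-24 - 82) = ((8 + 18) + 82)*(-106) = (26 + 82)*(-106) = 108*(-106) = -11448)
S*z(1, -39) = -22896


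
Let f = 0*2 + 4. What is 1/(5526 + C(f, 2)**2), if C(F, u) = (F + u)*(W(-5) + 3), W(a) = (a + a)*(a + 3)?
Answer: 1/24570 ≈ 4.0700e-5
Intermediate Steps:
W(a) = 2*a*(3 + a) (W(a) = (2*a)*(3 + a) = 2*a*(3 + a))
f = 4 (f = 0 + 4 = 4)
C(F, u) = 23*F + 23*u (C(F, u) = (F + u)*(2*(-5)*(3 - 5) + 3) = (F + u)*(2*(-5)*(-2) + 3) = (F + u)*(20 + 3) = (F + u)*23 = 23*F + 23*u)
1/(5526 + C(f, 2)**2) = 1/(5526 + (23*4 + 23*2)**2) = 1/(5526 + (92 + 46)**2) = 1/(5526 + 138**2) = 1/(5526 + 19044) = 1/24570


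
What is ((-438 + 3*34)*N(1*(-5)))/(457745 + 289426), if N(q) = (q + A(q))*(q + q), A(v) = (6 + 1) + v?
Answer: -1120/83019 ≈ -0.013491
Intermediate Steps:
A(v) = 7 + v
N(q) = 2*q*(7 + 2*q) (N(q) = (q + (7 + q))*(q + q) = (7 + 2*q)*(2*q) = 2*q*(7 + 2*q))
((-438 + 3*34)*N(1*(-5)))/(457745 + 289426) = ((-438 + 3*34)*(2*(1*(-5))*(7 + 2*(1*(-5)))))/(457745 + 289426) = ((-438 + 102)*(2*(-5)*(7 + 2*(-5))))/747171 = -672*(-5)*(7 - 10)*(1/747171) = -672*(-5)*(-3)*(1/747171) = -336*30*(1/747171) = -10080*1/747171 = -1120/83019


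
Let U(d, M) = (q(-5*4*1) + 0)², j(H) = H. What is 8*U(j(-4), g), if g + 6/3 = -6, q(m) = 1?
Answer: 8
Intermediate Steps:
g = -8 (g = -2 - 6 = -8)
U(d, M) = 1 (U(d, M) = (1 + 0)² = 1² = 1)
8*U(j(-4), g) = 8*1 = 8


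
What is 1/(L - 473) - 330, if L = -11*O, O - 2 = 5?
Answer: -181501/550 ≈ -330.00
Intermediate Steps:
O = 7 (O = 2 + 5 = 7)
L = -77 (L = -11*7 = -77)
1/(L - 473) - 330 = 1/(-77 - 473) - 330 = 1/(-550) - 330 = -1/550 - 330 = -181501/550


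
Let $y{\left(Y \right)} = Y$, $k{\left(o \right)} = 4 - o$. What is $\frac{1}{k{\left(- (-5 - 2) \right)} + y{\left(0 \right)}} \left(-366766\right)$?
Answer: $\frac{366766}{3} \approx 1.2226 \cdot 10^{5}$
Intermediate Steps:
$\frac{1}{k{\left(- (-5 - 2) \right)} + y{\left(0 \right)}} \left(-366766\right) = \frac{1}{\left(4 - - (-5 - 2)\right) + 0} \left(-366766\right) = \frac{1}{\left(4 - \left(-1\right) \left(-7\right)\right) + 0} \left(-366766\right) = \frac{1}{\left(4 - 7\right) + 0} \left(-366766\right) = \frac{1}{-3 + 0} \left(-366766\right) = \frac{1}{-3} \left(-366766\right) = \left(- \frac{1}{3}\right) \left(-366766\right) = \frac{366766}{3}$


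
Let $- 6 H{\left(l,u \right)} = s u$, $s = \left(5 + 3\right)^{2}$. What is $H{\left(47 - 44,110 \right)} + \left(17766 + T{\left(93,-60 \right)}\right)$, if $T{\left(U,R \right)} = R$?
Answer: $\frac{49598}{3} \approx 16533.0$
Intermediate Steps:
$s = 64$ ($s = 8^{2} = 64$)
$H{\left(l,u \right)} = - \frac{32 u}{3}$ ($H{\left(l,u \right)} = - \frac{64 u}{6} = - \frac{32 u}{3}$)
$H{\left(47 - 44,110 \right)} + \left(17766 + T{\left(93,-60 \right)}\right) = \left(- \frac{32}{3}\right) 110 + \left(17766 - 60\right) = - \frac{3520}{3} + 17706 = \frac{49598}{3}$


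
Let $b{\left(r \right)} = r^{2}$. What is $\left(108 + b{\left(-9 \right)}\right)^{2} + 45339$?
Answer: $81060$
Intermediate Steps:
$\left(108 + b{\left(-9 \right)}\right)^{2} + 45339 = \left(108 + \left(-9\right)^{2}\right)^{2} + 45339 = \left(108 + 81\right)^{2} + 45339 = 189^{2} + 45339 = 35721 + 45339 = 81060$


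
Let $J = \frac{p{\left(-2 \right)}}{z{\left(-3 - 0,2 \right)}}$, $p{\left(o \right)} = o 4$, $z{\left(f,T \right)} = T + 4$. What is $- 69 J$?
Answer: $92$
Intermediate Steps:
$z{\left(f,T \right)} = 4 + T$
$p{\left(o \right)} = 4 o$
$J = - \frac{4}{3}$ ($J = \frac{4 \left(-2\right)}{4 + 2} = - \frac{8}{6} = \left(-8\right) \frac{1}{6} = - \frac{4}{3} \approx -1.3333$)
$- 69 J = \left(-69\right) \left(- \frac{4}{3}\right) = 92$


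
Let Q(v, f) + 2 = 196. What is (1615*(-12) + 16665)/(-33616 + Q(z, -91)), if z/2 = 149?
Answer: 2715/33422 ≈ 0.081234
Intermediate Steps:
z = 298 (z = 2*149 = 298)
Q(v, f) = 194 (Q(v, f) = -2 + 196 = 194)
(1615*(-12) + 16665)/(-33616 + Q(z, -91)) = (1615*(-12) + 16665)/(-33616 + 194) = (-19380 + 16665)/(-33422) = -2715*(-1/33422) = 2715/33422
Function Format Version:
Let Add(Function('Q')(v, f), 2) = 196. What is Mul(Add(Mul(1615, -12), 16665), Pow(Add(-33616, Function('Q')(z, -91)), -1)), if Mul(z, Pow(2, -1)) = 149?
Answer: Rational(2715, 33422) ≈ 0.081234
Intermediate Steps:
z = 298 (z = Mul(2, 149) = 298)
Function('Q')(v, f) = 194 (Function('Q')(v, f) = Add(-2, 196) = 194)
Mul(Add(Mul(1615, -12), 16665), Pow(Add(-33616, Function('Q')(z, -91)), -1)) = Mul(Add(Mul(1615, -12), 16665), Pow(Add(-33616, 194), -1)) = Mul(Add(-19380, 16665), Pow(-33422, -1)) = Mul(-2715, Rational(-1, 33422)) = Rational(2715, 33422)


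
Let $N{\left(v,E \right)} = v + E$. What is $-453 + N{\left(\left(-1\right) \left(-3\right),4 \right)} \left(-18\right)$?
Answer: $-579$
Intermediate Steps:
$N{\left(v,E \right)} = E + v$
$-453 + N{\left(\left(-1\right) \left(-3\right),4 \right)} \left(-18\right) = -453 + \left(4 - -3\right) \left(-18\right) = -453 + \left(4 + 3\right) \left(-18\right) = -453 + 7 \left(-18\right) = -453 - 126 = -579$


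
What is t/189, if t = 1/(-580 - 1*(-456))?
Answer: -1/23436 ≈ -4.2669e-5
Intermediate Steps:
t = -1/124 (t = 1/(-580 + 456) = 1/(-124) = -1/124 ≈ -0.0080645)
t/189 = -1/124/189 = -1/124*1/189 = -1/23436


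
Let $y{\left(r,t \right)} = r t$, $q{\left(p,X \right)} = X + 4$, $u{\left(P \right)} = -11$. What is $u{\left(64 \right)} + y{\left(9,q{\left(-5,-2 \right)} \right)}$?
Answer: $7$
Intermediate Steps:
$q{\left(p,X \right)} = 4 + X$
$u{\left(64 \right)} + y{\left(9,q{\left(-5,-2 \right)} \right)} = -11 + 9 \left(4 - 2\right) = -11 + 9 \cdot 2 = -11 + 18 = 7$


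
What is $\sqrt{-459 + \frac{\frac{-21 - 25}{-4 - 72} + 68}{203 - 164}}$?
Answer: $\frac{i \sqrt{111583238}}{494} \approx 21.383 i$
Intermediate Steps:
$\sqrt{-459 + \frac{\frac{-21 - 25}{-4 - 72} + 68}{203 - 164}} = \sqrt{-459 + \frac{- \frac{46}{-76} + 68}{39}} = \sqrt{-459 + \left(\left(-46\right) \left(- \frac{1}{76}\right) + 68\right) \frac{1}{39}} = \sqrt{-459 + \left(\frac{23}{38} + 68\right) \frac{1}{39}} = \sqrt{-459 + \frac{2607}{38} \cdot \frac{1}{39}} = \sqrt{-459 + \frac{869}{494}} = \sqrt{- \frac{225877}{494}} = \frac{i \sqrt{111583238}}{494}$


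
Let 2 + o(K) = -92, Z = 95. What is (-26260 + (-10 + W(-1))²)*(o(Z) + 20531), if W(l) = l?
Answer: -534202743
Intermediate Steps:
o(K) = -94 (o(K) = -2 - 92 = -94)
(-26260 + (-10 + W(-1))²)*(o(Z) + 20531) = (-26260 + (-10 - 1)²)*(-94 + 20531) = (-26260 + (-11)²)*20437 = (-26260 + 121)*20437 = -26139*20437 = -534202743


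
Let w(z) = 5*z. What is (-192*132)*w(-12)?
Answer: 1520640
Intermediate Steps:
(-192*132)*w(-12) = (-192*132)*(5*(-12)) = -25344*(-60) = 1520640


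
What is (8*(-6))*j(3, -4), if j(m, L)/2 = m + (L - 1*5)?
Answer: 576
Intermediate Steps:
j(m, L) = -10 + 2*L + 2*m (j(m, L) = 2*(m + (L - 1*5)) = 2*(m + (L - 5)) = 2*(m + (-5 + L)) = 2*(-5 + L + m) = -10 + 2*L + 2*m)
(8*(-6))*j(3, -4) = (8*(-6))*(-10 + 2*(-4) + 2*3) = -48*(-10 - 8 + 6) = -48*(-12) = 576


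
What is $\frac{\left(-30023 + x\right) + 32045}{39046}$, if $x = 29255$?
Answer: $\frac{31277}{39046} \approx 0.80103$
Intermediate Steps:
$\frac{\left(-30023 + x\right) + 32045}{39046} = \frac{\left(-30023 + 29255\right) + 32045}{39046} = \left(-768 + 32045\right) \frac{1}{39046} = 31277 \cdot \frac{1}{39046} = \frac{31277}{39046}$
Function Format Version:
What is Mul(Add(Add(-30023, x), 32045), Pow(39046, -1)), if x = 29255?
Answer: Rational(31277, 39046) ≈ 0.80103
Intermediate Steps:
Mul(Add(Add(-30023, x), 32045), Pow(39046, -1)) = Mul(Add(Add(-30023, 29255), 32045), Pow(39046, -1)) = Mul(Add(-768, 32045), Rational(1, 39046)) = Mul(31277, Rational(1, 39046)) = Rational(31277, 39046)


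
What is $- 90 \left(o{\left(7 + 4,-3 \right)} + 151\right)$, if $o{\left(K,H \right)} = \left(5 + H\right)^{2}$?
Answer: $-13950$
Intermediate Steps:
$- 90 \left(o{\left(7 + 4,-3 \right)} + 151\right) = - 90 \left(\left(5 - 3\right)^{2} + 151\right) = - 90 \left(2^{2} + 151\right) = - 90 \left(4 + 151\right) = \left(-90\right) 155 = -13950$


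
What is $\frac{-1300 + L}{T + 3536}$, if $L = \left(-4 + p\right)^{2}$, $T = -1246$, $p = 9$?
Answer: $- \frac{255}{458} \approx -0.55677$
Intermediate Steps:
$L = 25$ ($L = \left(-4 + 9\right)^{2} = 5^{2} = 25$)
$\frac{-1300 + L}{T + 3536} = \frac{-1300 + 25}{-1246 + 3536} = - \frac{1275}{2290} = \left(-1275\right) \frac{1}{2290} = - \frac{255}{458}$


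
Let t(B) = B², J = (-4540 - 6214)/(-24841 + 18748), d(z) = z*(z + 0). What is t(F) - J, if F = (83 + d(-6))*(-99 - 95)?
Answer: 3247345961074/6093 ≈ 5.3296e+8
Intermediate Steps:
d(z) = z² (d(z) = z*z = z²)
F = -23086 (F = (83 + (-6)²)*(-99 - 95) = (83 + 36)*(-194) = 119*(-194) = -23086)
J = 10754/6093 (J = -10754/(-6093) = -10754*(-1/6093) = 10754/6093 ≈ 1.7650)
t(F) - J = (-23086)² - 1*10754/6093 = 532963396 - 10754/6093 = 3247345961074/6093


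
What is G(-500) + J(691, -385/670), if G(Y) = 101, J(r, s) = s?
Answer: 13457/134 ≈ 100.43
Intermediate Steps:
G(-500) + J(691, -385/670) = 101 - 385/670 = 101 - 385*1/670 = 101 - 77/134 = 13457/134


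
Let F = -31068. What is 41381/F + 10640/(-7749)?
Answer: -10336903/3821364 ≈ -2.7050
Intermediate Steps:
41381/F + 10640/(-7749) = 41381/(-31068) + 10640/(-7749) = 41381*(-1/31068) + 10640*(-1/7749) = -41381/31068 - 1520/1107 = -10336903/3821364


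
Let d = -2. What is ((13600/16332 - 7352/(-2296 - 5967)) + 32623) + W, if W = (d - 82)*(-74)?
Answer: 1310401652947/33737829 ≈ 38841.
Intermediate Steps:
W = 6216 (W = (-2 - 82)*(-74) = -84*(-74) = 6216)
((13600/16332 - 7352/(-2296 - 5967)) + 32623) + W = ((13600/16332 - 7352/(-2296 - 5967)) + 32623) + 6216 = ((13600*(1/16332) - 7352/(-8263)) + 32623) + 6216 = ((3400/4083 - 7352*(-1/8263)) + 32623) + 6216 = ((3400/4083 + 7352/8263) + 32623) + 6216 = (58112416/33737829 + 32623) + 6216 = 1100687307883/33737829 + 6216 = 1310401652947/33737829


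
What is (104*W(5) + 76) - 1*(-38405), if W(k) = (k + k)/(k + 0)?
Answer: 38689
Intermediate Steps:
W(k) = 2 (W(k) = (2*k)/k = 2)
(104*W(5) + 76) - 1*(-38405) = (104*2 + 76) - 1*(-38405) = (208 + 76) + 38405 = 284 + 38405 = 38689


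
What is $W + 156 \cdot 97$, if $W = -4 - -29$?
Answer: $15157$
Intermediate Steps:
$W = 25$ ($W = -4 + 29 = 25$)
$W + 156 \cdot 97 = 25 + 156 \cdot 97 = 25 + 15132 = 15157$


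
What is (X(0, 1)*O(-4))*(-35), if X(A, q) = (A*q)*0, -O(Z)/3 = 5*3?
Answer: 0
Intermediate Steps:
O(Z) = -45 (O(Z) = -15*3 = -3*15 = -45)
X(A, q) = 0
(X(0, 1)*O(-4))*(-35) = (0*(-45))*(-35) = 0*(-35) = 0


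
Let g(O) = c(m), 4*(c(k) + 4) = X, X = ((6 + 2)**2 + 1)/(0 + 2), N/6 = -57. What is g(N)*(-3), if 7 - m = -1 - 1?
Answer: -99/8 ≈ -12.375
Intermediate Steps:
N = -342 (N = 6*(-57) = -342)
X = 65/2 (X = (8**2 + 1)/2 = (64 + 1)*(1/2) = 65*(1/2) = 65/2 ≈ 32.500)
m = 9 (m = 7 - (-1 - 1) = 7 - 1*(-2) = 7 + 2 = 9)
c(k) = 33/8 (c(k) = -4 + (1/4)*(65/2) = -4 + 65/8 = 33/8)
g(O) = 33/8
g(N)*(-3) = (33/8)*(-3) = -99/8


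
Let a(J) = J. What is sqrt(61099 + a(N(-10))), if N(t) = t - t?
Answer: sqrt(61099) ≈ 247.18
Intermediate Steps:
N(t) = 0
sqrt(61099 + a(N(-10))) = sqrt(61099 + 0) = sqrt(61099)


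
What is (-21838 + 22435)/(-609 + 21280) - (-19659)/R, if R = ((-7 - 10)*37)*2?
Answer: -405620163/26004118 ≈ -15.598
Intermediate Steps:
R = -1258 (R = -17*37*2 = -629*2 = -1258)
(-21838 + 22435)/(-609 + 21280) - (-19659)/R = (-21838 + 22435)/(-609 + 21280) - (-19659)/(-1258) = 597/20671 - (-19659)*(-1)/1258 = 597*(1/20671) - 1*19659/1258 = 597/20671 - 19659/1258 = -405620163/26004118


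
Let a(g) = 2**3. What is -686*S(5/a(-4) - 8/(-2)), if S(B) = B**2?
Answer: -469567/32 ≈ -14674.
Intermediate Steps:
a(g) = 8
-686*S(5/a(-4) - 8/(-2)) = -686*(5/8 - 8/(-2))**2 = -686*(5*(1/8) - 8*(-1/2))**2 = -686*(5/8 + 4)**2 = -686*(37/8)**2 = -686*1369/64 = -469567/32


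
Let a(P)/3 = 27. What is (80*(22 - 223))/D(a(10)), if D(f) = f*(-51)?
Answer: 5360/1377 ≈ 3.8925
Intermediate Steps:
a(P) = 81 (a(P) = 3*27 = 81)
D(f) = -51*f
(80*(22 - 223))/D(a(10)) = (80*(22 - 223))/((-51*81)) = (80*(-201))/(-4131) = -16080*(-1/4131) = 5360/1377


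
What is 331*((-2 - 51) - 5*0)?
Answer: -17543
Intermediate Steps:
331*((-2 - 51) - 5*0) = 331*(-53 + 0) = 331*(-53) = -17543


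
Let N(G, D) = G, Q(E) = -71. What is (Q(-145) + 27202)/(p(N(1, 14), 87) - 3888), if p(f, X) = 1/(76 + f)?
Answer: -2089087/299375 ≈ -6.9782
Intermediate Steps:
(Q(-145) + 27202)/(p(N(1, 14), 87) - 3888) = (-71 + 27202)/(1/(76 + 1) - 3888) = 27131/(1/77 - 3888) = 27131/(-299375/77) = 27131*(-77/299375) = -2089087/299375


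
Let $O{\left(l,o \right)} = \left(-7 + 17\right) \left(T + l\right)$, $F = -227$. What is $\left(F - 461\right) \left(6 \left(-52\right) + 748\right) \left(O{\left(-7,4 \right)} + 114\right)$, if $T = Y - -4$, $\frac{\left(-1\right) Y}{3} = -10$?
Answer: $-115187712$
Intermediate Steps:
$Y = 30$ ($Y = \left(-3\right) \left(-10\right) = 30$)
$T = 34$ ($T = 30 - -4 = 30 + 4 = 34$)
$O{\left(l,o \right)} = 340 + 10 l$ ($O{\left(l,o \right)} = \left(-7 + 17\right) \left(34 + l\right) = 10 \left(34 + l\right) = 340 + 10 l$)
$\left(F - 461\right) \left(6 \left(-52\right) + 748\right) \left(O{\left(-7,4 \right)} + 114\right) = \left(-227 - 461\right) \left(6 \left(-52\right) + 748\right) \left(\left(340 + 10 \left(-7\right)\right) + 114\right) = - 688 \left(-312 + 748\right) \left(\left(340 - 70\right) + 114\right) = \left(-688\right) 436 \left(270 + 114\right) = \left(-299968\right) 384 = -115187712$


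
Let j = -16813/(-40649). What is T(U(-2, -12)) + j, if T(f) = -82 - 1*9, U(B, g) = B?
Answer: -3682246/40649 ≈ -90.586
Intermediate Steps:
j = 16813/40649 (j = -16813*(-1/40649) = 16813/40649 ≈ 0.41361)
T(f) = -91 (T(f) = -82 - 9 = -91)
T(U(-2, -12)) + j = -91 + 16813/40649 = -3682246/40649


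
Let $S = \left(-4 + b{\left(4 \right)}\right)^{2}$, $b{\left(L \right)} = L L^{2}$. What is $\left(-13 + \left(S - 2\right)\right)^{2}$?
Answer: $12852225$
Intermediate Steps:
$b{\left(L \right)} = L^{3}$
$S = 3600$ ($S = \left(-4 + 4^{3}\right)^{2} = \left(-4 + 64\right)^{2} = 60^{2} = 3600$)
$\left(-13 + \left(S - 2\right)\right)^{2} = \left(-13 + \left(3600 - 2\right)\right)^{2} = \left(-13 + 3598\right)^{2} = 3585^{2} = 12852225$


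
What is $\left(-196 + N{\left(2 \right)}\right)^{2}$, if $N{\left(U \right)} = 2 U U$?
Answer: $35344$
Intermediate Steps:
$N{\left(U \right)} = 2 U^{2}$
$\left(-196 + N{\left(2 \right)}\right)^{2} = \left(-196 + 2 \cdot 2^{2}\right)^{2} = \left(-196 + 2 \cdot 4\right)^{2} = \left(-196 + 8\right)^{2} = \left(-188\right)^{2} = 35344$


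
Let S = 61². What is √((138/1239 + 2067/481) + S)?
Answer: 3*√96657367730/15281 ≈ 61.036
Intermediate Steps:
S = 3721
√((138/1239 + 2067/481) + S) = √((138/1239 + 2067/481) + 3721) = √((138*(1/1239) + 2067*(1/481)) + 3721) = √((46/413 + 159/37) + 3721) = √(67369/15281 + 3721) = √(56927970/15281) = 3*√96657367730/15281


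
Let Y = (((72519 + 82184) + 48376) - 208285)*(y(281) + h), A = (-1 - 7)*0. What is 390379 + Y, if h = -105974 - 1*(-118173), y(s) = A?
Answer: -63117615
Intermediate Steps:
A = 0 (A = -8*0 = 0)
y(s) = 0
h = 12199 (h = -105974 + 118173 = 12199)
Y = -63507994 (Y = (((72519 + 82184) + 48376) - 208285)*(0 + 12199) = ((154703 + 48376) - 208285)*12199 = (203079 - 208285)*12199 = -5206*12199 = -63507994)
390379 + Y = 390379 - 63507994 = -63117615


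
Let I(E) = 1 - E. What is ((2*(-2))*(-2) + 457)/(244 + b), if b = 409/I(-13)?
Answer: 434/255 ≈ 1.7020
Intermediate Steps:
b = 409/14 (b = 409/(1 - 1*(-13)) = 409/(1 + 13) = 409/14 ≈ 29.214)
((2*(-2))*(-2) + 457)/(244 + b) = ((2*(-2))*(-2) + 457)/(244 + 409/14) = (-4*(-2) + 457)/(3825/14) = (8 + 457)*(14/3825) = 465*(14/3825) = 434/255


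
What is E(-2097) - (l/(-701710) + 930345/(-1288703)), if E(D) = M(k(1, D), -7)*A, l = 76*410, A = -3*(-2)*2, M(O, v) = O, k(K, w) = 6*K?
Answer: 506171420683/6956121401 ≈ 72.766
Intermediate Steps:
A = 12 (A = 6*2 = 12)
l = 31160
E(D) = 72 (E(D) = (6*1)*12 = 6*12 = 72)
E(-2097) - (l/(-701710) + 930345/(-1288703)) = 72 - (31160/(-701710) + 930345/(-1288703)) = 72 - (31160*(-1/701710) + 930345*(-1/1288703)) = 72 - (-3116/70171 - 71565/99131) = 72 - 1*(-5330679811/6956121401) = 72 + 5330679811/6956121401 = 506171420683/6956121401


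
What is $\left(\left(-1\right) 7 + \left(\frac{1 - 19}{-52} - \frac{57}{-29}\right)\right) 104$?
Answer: $- \frac{14140}{29} \approx -487.59$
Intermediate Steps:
$\left(\left(-1\right) 7 + \left(\frac{1 - 19}{-52} - \frac{57}{-29}\right)\right) 104 = \left(-7 - - \frac{1743}{754}\right) 104 = \left(-7 + \left(\frac{9}{26} + \frac{57}{29}\right)\right) 104 = \left(-7 + \frac{1743}{754}\right) 104 = \left(- \frac{3535}{754}\right) 104 = - \frac{14140}{29}$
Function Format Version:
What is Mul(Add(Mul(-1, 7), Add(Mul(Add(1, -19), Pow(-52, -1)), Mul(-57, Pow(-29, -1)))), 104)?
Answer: Rational(-14140, 29) ≈ -487.59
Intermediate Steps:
Mul(Add(Mul(-1, 7), Add(Mul(Add(1, -19), Pow(-52, -1)), Mul(-57, Pow(-29, -1)))), 104) = Mul(Add(-7, Add(Mul(-18, Rational(-1, 52)), Mul(-57, Rational(-1, 29)))), 104) = Mul(Add(-7, Add(Rational(9, 26), Rational(57, 29))), 104) = Mul(Add(-7, Rational(1743, 754)), 104) = Mul(Rational(-3535, 754), 104) = Rational(-14140, 29)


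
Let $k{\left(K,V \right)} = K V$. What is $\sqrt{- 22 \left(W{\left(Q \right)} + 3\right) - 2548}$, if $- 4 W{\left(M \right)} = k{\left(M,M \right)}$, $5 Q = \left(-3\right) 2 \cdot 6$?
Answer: $\frac{i \sqrt{58222}}{5} \approx 48.258 i$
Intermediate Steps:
$Q = - \frac{36}{5}$ ($Q = \frac{\left(-3\right) 2 \cdot 6}{5} = \frac{\left(-6\right) 6}{5} = \frac{1}{5} \left(-36\right) = - \frac{36}{5} \approx -7.2$)
$W{\left(M \right)} = - \frac{M^{2}}{4}$ ($W{\left(M \right)} = - \frac{M M}{4} = - \frac{M^{2}}{4}$)
$\sqrt{- 22 \left(W{\left(Q \right)} + 3\right) - 2548} = \sqrt{- 22 \left(- \frac{\left(- \frac{36}{5}\right)^{2}}{4} + 3\right) - 2548} = \sqrt{- 22 \left(\left(- \frac{1}{4}\right) \frac{1296}{25} + 3\right) - 2548} = \sqrt{- 22 \left(- \frac{324}{25} + 3\right) - 2548} = \sqrt{\left(-22\right) \left(- \frac{249}{25}\right) - 2548} = \sqrt{\frac{5478}{25} - 2548} = \sqrt{- \frac{58222}{25}} = \frac{i \sqrt{58222}}{5}$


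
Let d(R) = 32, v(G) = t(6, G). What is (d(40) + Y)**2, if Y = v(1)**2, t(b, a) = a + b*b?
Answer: 1962801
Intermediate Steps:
t(b, a) = a + b**2
v(G) = 36 + G (v(G) = G + 6**2 = G + 36 = 36 + G)
Y = 1369 (Y = (36 + 1)**2 = 37**2 = 1369)
(d(40) + Y)**2 = (32 + 1369)**2 = 1401**2 = 1962801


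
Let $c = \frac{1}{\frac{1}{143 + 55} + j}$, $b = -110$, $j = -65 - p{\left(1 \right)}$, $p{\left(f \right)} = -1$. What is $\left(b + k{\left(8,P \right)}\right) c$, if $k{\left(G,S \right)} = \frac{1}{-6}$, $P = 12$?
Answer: $\frac{21813}{12671} \approx 1.7215$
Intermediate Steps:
$k{\left(G,S \right)} = - \frac{1}{6}$
$j = -64$ ($j = -65 - -1 = -65 + 1 = -64$)
$c = - \frac{198}{12671}$ ($c = \frac{1}{\frac{1}{143 + 55} - 64} = \frac{1}{\frac{1}{198} - 64} = \frac{1}{- \frac{12671}{198}} = - \frac{198}{12671} \approx -0.015626$)
$\left(b + k{\left(8,P \right)}\right) c = \left(-110 - \frac{1}{6}\right) \left(- \frac{198}{12671}\right) = \left(- \frac{661}{6}\right) \left(- \frac{198}{12671}\right) = \frac{21813}{12671}$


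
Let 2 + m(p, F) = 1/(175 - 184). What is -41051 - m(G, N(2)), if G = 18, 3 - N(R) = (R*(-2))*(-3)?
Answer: -369440/9 ≈ -41049.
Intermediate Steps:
N(R) = 3 - 6*R (N(R) = 3 - R*(-2)*(-3) = 3 - (-2*R)*(-3) = 3 - 6*R)
m(p, F) = -19/9 (m(p, F) = -2 + 1/(175 - 184) = -2 + 1/(-9) = -2 - ⅑ = -19/9)
-41051 - m(G, N(2)) = -41051 - 1*(-19/9) = -41051 + 19/9 = -369440/9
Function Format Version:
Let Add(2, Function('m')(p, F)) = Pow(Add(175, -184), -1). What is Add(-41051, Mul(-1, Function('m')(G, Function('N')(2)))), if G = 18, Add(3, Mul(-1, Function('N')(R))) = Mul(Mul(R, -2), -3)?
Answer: Rational(-369440, 9) ≈ -41049.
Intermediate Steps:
Function('N')(R) = Add(3, Mul(-6, R)) (Function('N')(R) = Add(3, Mul(-1, Mul(Mul(R, -2), -3))) = Add(3, Mul(-1, Mul(Mul(-2, R), -3))) = Add(3, Mul(-1, Mul(6, R))) = Add(3, Mul(-6, R)))
Function('m')(p, F) = Rational(-19, 9) (Function('m')(p, F) = Add(-2, Pow(Add(175, -184), -1)) = Add(-2, Pow(-9, -1)) = Add(-2, Rational(-1, 9)) = Rational(-19, 9))
Add(-41051, Mul(-1, Function('m')(G, Function('N')(2)))) = Add(-41051, Mul(-1, Rational(-19, 9))) = Add(-41051, Rational(19, 9)) = Rational(-369440, 9)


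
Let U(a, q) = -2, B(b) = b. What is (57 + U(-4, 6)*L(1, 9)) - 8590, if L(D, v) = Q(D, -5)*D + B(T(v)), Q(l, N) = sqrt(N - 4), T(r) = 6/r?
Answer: -25603/3 - 6*I ≈ -8534.3 - 6.0*I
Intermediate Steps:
Q(l, N) = sqrt(-4 + N)
L(D, v) = 6/v + 3*I*D (L(D, v) = sqrt(-4 - 5)*D + 6/v = sqrt(-9)*D + 6/v = (3*I)*D + 6/v = 3*I*D + 6/v = 6/v + 3*I*D)
(57 + U(-4, 6)*L(1, 9)) - 8590 = (57 - 2*(6/9 + 3*I*1)) - 8590 = (57 - 2*(6*(1/9) + 3*I)) - 8590 = (57 - 2*(2/3 + 3*I)) - 8590 = (57 + (-4/3 - 6*I)) - 8590 = (167/3 - 6*I) - 8590 = -25603/3 - 6*I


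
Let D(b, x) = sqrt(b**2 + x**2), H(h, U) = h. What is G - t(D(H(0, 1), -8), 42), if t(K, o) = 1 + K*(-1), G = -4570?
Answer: -4563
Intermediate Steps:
t(K, o) = 1 - K
G - t(D(H(0, 1), -8), 42) = -4570 - (1 - sqrt(0**2 + (-8)**2)) = -4570 - (1 - sqrt(0 + 64)) = -4570 - (1 - sqrt(64)) = -4570 - (1 - 1*8) = -4570 - (1 - 8) = -4570 - 1*(-7) = -4570 + 7 = -4563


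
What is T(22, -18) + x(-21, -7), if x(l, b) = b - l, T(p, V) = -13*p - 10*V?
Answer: -92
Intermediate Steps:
T(22, -18) + x(-21, -7) = (-13*22 - 10*(-18)) + (-7 - 1*(-21)) = (-286 + 180) + (-7 + 21) = -106 + 14 = -92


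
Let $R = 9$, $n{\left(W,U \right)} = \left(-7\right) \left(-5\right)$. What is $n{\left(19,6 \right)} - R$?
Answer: $26$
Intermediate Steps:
$n{\left(W,U \right)} = 35$
$n{\left(19,6 \right)} - R = 35 - 9 = 26$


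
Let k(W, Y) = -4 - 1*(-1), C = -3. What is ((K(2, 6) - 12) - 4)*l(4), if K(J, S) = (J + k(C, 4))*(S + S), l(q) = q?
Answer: -112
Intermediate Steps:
k(W, Y) = -3 (k(W, Y) = -4 + 1 = -3)
K(J, S) = 2*S*(-3 + J) (K(J, S) = (J - 3)*(S + S) = (-3 + J)*(2*S) = 2*S*(-3 + J))
((K(2, 6) - 12) - 4)*l(4) = ((2*6*(-3 + 2) - 12) - 4)*4 = ((2*6*(-1) - 12) - 4)*4 = ((-12 - 12) - 4)*4 = (-24 - 4)*4 = -28*4 = -112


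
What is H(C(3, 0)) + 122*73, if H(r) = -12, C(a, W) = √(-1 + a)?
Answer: 8894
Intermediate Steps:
H(C(3, 0)) + 122*73 = -12 + 122*73 = -12 + 8906 = 8894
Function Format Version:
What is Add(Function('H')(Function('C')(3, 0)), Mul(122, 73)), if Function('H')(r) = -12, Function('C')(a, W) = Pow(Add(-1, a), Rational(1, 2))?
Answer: 8894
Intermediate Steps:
Add(Function('H')(Function('C')(3, 0)), Mul(122, 73)) = Add(-12, Mul(122, 73)) = Add(-12, 8906) = 8894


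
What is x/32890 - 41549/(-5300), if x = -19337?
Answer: 126406051/17431700 ≈ 7.2515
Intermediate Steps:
x/32890 - 41549/(-5300) = -19337/32890 - 41549/(-5300) = -19337*1/32890 - 41549*(-1/5300) = -19337/32890 + 41549/5300 = 126406051/17431700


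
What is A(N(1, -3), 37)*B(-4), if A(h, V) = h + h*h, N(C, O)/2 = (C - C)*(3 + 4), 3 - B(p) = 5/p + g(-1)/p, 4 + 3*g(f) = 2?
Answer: 0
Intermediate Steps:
g(f) = -2/3 (g(f) = -4/3 + (1/3)*2 = -4/3 + 2/3 = -2/3)
B(p) = 3 - 13/(3*p) (B(p) = 3 - (5/p - 2/(3*p)) = 3 - 13/(3*p))
N(C, O) = 0 (N(C, O) = 2*((C - C)*(3 + 4)) = 2*(0*7) = 2*0 = 0)
A(h, V) = h + h**2
A(N(1, -3), 37)*B(-4) = (0*(1 + 0))*(3 - 13/3/(-4)) = (0*1)*(3 - 13/3*(-1/4)) = 0*(3 + 13/12) = 0*(49/12) = 0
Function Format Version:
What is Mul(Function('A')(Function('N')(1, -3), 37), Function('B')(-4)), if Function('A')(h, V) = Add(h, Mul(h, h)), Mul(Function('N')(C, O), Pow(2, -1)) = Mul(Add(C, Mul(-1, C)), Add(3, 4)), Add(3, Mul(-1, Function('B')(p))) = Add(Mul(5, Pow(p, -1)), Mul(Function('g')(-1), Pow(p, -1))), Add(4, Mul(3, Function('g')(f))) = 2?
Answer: 0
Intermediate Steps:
Function('g')(f) = Rational(-2, 3) (Function('g')(f) = Add(Rational(-4, 3), Mul(Rational(1, 3), 2)) = Add(Rational(-4, 3), Rational(2, 3)) = Rational(-2, 3))
Function('B')(p) = Add(3, Mul(Rational(-13, 3), Pow(p, -1))) (Function('B')(p) = Add(3, Mul(-1, Add(Mul(5, Pow(p, -1)), Mul(Rational(-2, 3), Pow(p, -1))))) = Add(3, Mul(-1, Mul(Rational(13, 3), Pow(p, -1)))) = Add(3, Mul(Rational(-13, 3), Pow(p, -1))))
Function('N')(C, O) = 0 (Function('N')(C, O) = Mul(2, Mul(Add(C, Mul(-1, C)), Add(3, 4))) = Mul(2, Mul(0, 7)) = Mul(2, 0) = 0)
Function('A')(h, V) = Add(h, Pow(h, 2))
Mul(Function('A')(Function('N')(1, -3), 37), Function('B')(-4)) = Mul(Mul(0, Add(1, 0)), Add(3, Mul(Rational(-13, 3), Pow(-4, -1)))) = Mul(Mul(0, 1), Add(3, Mul(Rational(-13, 3), Rational(-1, 4)))) = Mul(0, Add(3, Rational(13, 12))) = Mul(0, Rational(49, 12)) = 0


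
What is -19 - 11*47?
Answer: -536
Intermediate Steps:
-19 - 11*47 = -19 - 517 = -536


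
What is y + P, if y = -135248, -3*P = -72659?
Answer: -333085/3 ≈ -1.1103e+5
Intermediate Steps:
P = 72659/3 (P = -1/3*(-72659) = 72659/3 ≈ 24220.)
y + P = -135248 + 72659/3 = -333085/3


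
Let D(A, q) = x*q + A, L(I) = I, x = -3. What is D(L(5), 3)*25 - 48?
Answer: -148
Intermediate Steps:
D(A, q) = A - 3*q (D(A, q) = -3*q + A = A - 3*q)
D(L(5), 3)*25 - 48 = (5 - 3*3)*25 - 48 = (5 - 9)*25 - 48 = -4*25 - 48 = -100 - 48 = -148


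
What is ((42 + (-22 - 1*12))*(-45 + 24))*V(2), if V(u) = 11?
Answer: -1848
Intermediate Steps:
((42 + (-22 - 1*12))*(-45 + 24))*V(2) = ((42 + (-22 - 1*12))*(-45 + 24))*11 = ((42 + (-22 - 12))*(-21))*11 = ((42 - 34)*(-21))*11 = (8*(-21))*11 = -168*11 = -1848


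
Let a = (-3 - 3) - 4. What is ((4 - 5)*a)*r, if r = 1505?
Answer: 15050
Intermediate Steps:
a = -10 (a = -6 - 4 = -10)
((4 - 5)*a)*r = ((4 - 5)*(-10))*1505 = -1*(-10)*1505 = 10*1505 = 15050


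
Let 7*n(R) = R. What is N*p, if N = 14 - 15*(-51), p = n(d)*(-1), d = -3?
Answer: 2337/7 ≈ 333.86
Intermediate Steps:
n(R) = R/7
p = 3/7 (p = ((⅐)*(-3))*(-1) = -3/7*(-1) = 3/7 ≈ 0.42857)
N = 779 (N = 14 + 765 = 779)
N*p = 779*(3/7) = 2337/7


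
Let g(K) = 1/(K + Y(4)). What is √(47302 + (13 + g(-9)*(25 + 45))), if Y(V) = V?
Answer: √47301 ≈ 217.49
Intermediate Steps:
g(K) = 1/(4 + K) (g(K) = 1/(K + 4) = 1/(4 + K))
√(47302 + (13 + g(-9)*(25 + 45))) = √(47302 + (13 + (25 + 45)/(4 - 9))) = √(47302 + (13 + 70/(-5))) = √(47302 + (13 - ⅕*70)) = √(47302 + (13 - 14)) = √(47302 - 1) = √47301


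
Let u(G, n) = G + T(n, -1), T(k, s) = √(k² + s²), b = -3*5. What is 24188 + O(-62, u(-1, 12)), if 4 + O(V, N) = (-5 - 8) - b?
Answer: 24186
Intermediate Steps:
b = -15
u(G, n) = G + √(1 + n²) (u(G, n) = G + √(n² + (-1)²) = G + √(n² + 1) = G + √(1 + n²))
O(V, N) = -2 (O(V, N) = -4 + ((-5 - 8) - 1*(-15)) = -4 + (-13 + 15) = -4 + 2 = -2)
24188 + O(-62, u(-1, 12)) = 24188 - 2 = 24186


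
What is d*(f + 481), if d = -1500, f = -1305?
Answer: 1236000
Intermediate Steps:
d*(f + 481) = -1500*(-1305 + 481) = -1500*(-824) = 1236000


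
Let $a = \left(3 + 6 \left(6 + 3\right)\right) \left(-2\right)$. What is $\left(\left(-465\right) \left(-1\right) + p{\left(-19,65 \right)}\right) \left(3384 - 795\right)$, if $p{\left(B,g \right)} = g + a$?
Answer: $1077024$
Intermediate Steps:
$a = -114$ ($a = \left(3 + 6 \cdot 9\right) \left(-2\right) = \left(3 + 54\right) \left(-2\right) = 57 \left(-2\right) = -114$)
$p{\left(B,g \right)} = -114 + g$ ($p{\left(B,g \right)} = g - 114 = -114 + g$)
$\left(\left(-465\right) \left(-1\right) + p{\left(-19,65 \right)}\right) \left(3384 - 795\right) = \left(\left(-465\right) \left(-1\right) + \left(-114 + 65\right)\right) \left(3384 - 795\right) = \left(465 - 49\right) 2589 = 416 \cdot 2589 = 1077024$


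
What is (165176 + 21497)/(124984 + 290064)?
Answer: 6437/14312 ≈ 0.44976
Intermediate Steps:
(165176 + 21497)/(124984 + 290064) = 186673/415048 = 186673*(1/415048) = 6437/14312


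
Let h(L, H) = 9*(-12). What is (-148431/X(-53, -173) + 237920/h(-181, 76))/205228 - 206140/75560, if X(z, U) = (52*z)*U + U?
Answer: -13663942483119383/4988845348449660 ≈ -2.7389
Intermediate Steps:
h(L, H) = -108
X(z, U) = U + 52*U*z (X(z, U) = 52*U*z + U = U + 52*U*z)
(-148431/X(-53, -173) + 237920/h(-181, 76))/205228 - 206140/75560 = (-148431*(-1/(173*(1 + 52*(-53)))) + 237920/(-108))/205228 - 206140/75560 = (-148431*(-1/(173*(1 - 2756))) + 237920*(-1/108))*(1/205228) - 206140*1/75560 = (-148431/((-173*(-2755))) - 59480/27)*(1/205228) - 10307/3778 = (-148431/476615 - 59480/27)*(1/205228) - 10307/3778 = -28353067837/12868605*1/205228 - 10307/3778 = -28353067837/2640998066940 - 10307/3778 = -13663942483119383/4988845348449660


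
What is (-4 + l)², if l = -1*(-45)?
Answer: 1681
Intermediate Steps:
l = 45
(-4 + l)² = (-4 + 45)² = 41² = 1681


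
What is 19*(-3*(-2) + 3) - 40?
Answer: 131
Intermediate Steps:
19*(-3*(-2) + 3) - 40 = 19*(6 + 3) - 40 = 19*9 - 40 = 171 - 40 = 131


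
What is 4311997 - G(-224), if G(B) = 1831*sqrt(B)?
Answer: 4311997 - 7324*I*sqrt(14) ≈ 4.312e+6 - 27404.0*I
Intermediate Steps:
4311997 - G(-224) = 4311997 - 1831*sqrt(-224) = 4311997 - 1831*4*I*sqrt(14) = 4311997 - 7324*I*sqrt(14)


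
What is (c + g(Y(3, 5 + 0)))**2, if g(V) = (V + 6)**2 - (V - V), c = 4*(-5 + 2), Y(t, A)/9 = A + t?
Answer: 36869184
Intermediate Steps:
Y(t, A) = 9*A + 9*t (Y(t, A) = 9*(A + t) = 9*A + 9*t)
c = -12 (c = 4*(-3) = -12)
g(V) = (6 + V)**2 (g(V) = (6 + V)**2 - 1*0 = (6 + V)**2 + 0 = (6 + V)**2)
(c + g(Y(3, 5 + 0)))**2 = (-12 + (6 + (9*(5 + 0) + 9*3))**2)**2 = (-12 + (6 + (9*5 + 27))**2)**2 = (-12 + (6 + (45 + 27))**2)**2 = (-12 + (6 + 72)**2)**2 = (-12 + 78**2)**2 = (-12 + 6084)**2 = 6072**2 = 36869184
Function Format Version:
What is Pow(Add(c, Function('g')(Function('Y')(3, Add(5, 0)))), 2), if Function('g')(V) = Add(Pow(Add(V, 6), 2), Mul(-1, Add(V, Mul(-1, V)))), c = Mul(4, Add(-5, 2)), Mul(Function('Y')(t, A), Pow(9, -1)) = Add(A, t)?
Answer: 36869184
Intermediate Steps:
Function('Y')(t, A) = Add(Mul(9, A), Mul(9, t)) (Function('Y')(t, A) = Mul(9, Add(A, t)) = Add(Mul(9, A), Mul(9, t)))
c = -12 (c = Mul(4, -3) = -12)
Function('g')(V) = Pow(Add(6, V), 2) (Function('g')(V) = Add(Pow(Add(6, V), 2), Mul(-1, 0)) = Add(Pow(Add(6, V), 2), 0) = Pow(Add(6, V), 2))
Pow(Add(c, Function('g')(Function('Y')(3, Add(5, 0)))), 2) = Pow(Add(-12, Pow(Add(6, Add(Mul(9, Add(5, 0)), Mul(9, 3))), 2)), 2) = Pow(Add(-12, Pow(Add(6, Add(Mul(9, 5), 27)), 2)), 2) = Pow(Add(-12, Pow(Add(6, Add(45, 27)), 2)), 2) = Pow(Add(-12, Pow(Add(6, 72), 2)), 2) = Pow(Add(-12, Pow(78, 2)), 2) = Pow(Add(-12, 6084), 2) = Pow(6072, 2) = 36869184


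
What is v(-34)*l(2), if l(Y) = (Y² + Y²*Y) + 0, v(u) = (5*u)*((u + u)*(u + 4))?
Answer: -4161600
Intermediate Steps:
v(u) = 10*u²*(4 + u) (v(u) = (5*u)*((2*u)*(4 + u)) = (5*u)*(2*u*(4 + u)) = 10*u²*(4 + u))
l(Y) = Y² + Y³ (l(Y) = (Y² + Y³) + 0 = Y² + Y³)
v(-34)*l(2) = (10*(-34)²*(4 - 34))*(2²*(1 + 2)) = (10*1156*(-30))*(4*3) = -346800*12 = -4161600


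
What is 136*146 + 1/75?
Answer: 1489201/75 ≈ 19856.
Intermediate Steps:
136*146 + 1/75 = 19856 + 1/75 = 1489201/75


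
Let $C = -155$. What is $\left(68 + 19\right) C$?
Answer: $-13485$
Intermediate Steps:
$\left(68 + 19\right) C = \left(68 + 19\right) \left(-155\right) = 87 \left(-155\right) = -13485$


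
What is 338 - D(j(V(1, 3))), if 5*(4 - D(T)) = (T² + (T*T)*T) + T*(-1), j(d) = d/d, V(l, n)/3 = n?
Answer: 1671/5 ≈ 334.20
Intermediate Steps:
V(l, n) = 3*n
j(d) = 1
D(T) = 4 - T²/5 - T³/5 + T/5 (D(T) = 4 - ((T² + (T*T)*T) + T*(-1))/5 = 4 - ((T² + T²*T) - T)/5 = 4 - ((T² + T³) - T)/5 = 4 - (T² + T³ - T)/5 = 4 + (-T²/5 - T³/5 + T/5) = 4 - T²/5 - T³/5 + T/5)
338 - D(j(V(1, 3))) = 338 - (4 - ⅕*1² - ⅕*1³ + (⅕)*1) = 338 - (4 - ⅕*1 - ⅕*1 + ⅕) = 338 - (4 - ⅕ - ⅕ + ⅕) = 338 - 1*19/5 = 338 - 19/5 = 1671/5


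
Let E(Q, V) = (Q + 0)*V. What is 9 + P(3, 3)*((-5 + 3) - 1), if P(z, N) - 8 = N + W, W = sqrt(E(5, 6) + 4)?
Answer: -24 - 3*sqrt(34) ≈ -41.493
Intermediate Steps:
E(Q, V) = Q*V
W = sqrt(34) (W = sqrt(5*6 + 4) = sqrt(30 + 4) = sqrt(34) ≈ 5.8309)
P(z, N) = 8 + N + sqrt(34) (P(z, N) = 8 + (N + sqrt(34)) = 8 + N + sqrt(34))
9 + P(3, 3)*((-5 + 3) - 1) = 9 + (8 + 3 + sqrt(34))*((-5 + 3) - 1) = 9 + (11 + sqrt(34))*(-2 - 1) = 9 + (11 + sqrt(34))*(-3) = 9 + (-33 - 3*sqrt(34)) = -24 - 3*sqrt(34)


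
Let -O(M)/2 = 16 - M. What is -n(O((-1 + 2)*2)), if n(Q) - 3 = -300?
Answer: 297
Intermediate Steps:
O(M) = -32 + 2*M (O(M) = -2*(16 - M) = -32 + 2*M)
n(Q) = -297 (n(Q) = 3 - 300 = -297)
-n(O((-1 + 2)*2)) = -1*(-297) = 297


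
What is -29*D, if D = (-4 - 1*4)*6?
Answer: 1392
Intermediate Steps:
D = -48 (D = (-4 - 4)*6 = -8*6 = -48)
-29*D = -29*(-48) = 1392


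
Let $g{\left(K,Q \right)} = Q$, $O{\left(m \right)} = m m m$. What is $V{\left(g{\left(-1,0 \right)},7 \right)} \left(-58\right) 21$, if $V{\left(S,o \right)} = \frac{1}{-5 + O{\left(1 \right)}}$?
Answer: $\frac{609}{2} \approx 304.5$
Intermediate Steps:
$O{\left(m \right)} = m^{3}$ ($O{\left(m \right)} = m^{2} m = m^{3}$)
$V{\left(S,o \right)} = - \frac{1}{4}$ ($V{\left(S,o \right)} = \frac{1}{-5 + 1^{3}} = \frac{1}{-5 + 1} = \frac{1}{-4} = - \frac{1}{4}$)
$V{\left(g{\left(-1,0 \right)},7 \right)} \left(-58\right) 21 = \left(- \frac{1}{4}\right) \left(-58\right) 21 = \frac{29}{2} \cdot 21 = \frac{609}{2}$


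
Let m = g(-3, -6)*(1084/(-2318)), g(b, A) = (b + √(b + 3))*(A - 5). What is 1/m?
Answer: -1159/17886 ≈ -0.064799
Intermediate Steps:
g(b, A) = (-5 + A)*(b + √(3 + b)) (g(b, A) = (b + √(3 + b))*(-5 + A) = (-5 + A)*(b + √(3 + b)))
m = -17886/1159 (m = (-5*(-3) - 5*√(3 - 3) - 6*(-3) - 6*√(3 - 3))*(1084/(-2318)) = (15 - 5*√0 + 18 - 6*√0)*(1084*(-1/2318)) = (15 - 5*0 + 18 - 6*0)*(-542/1159) = (15 + 0 + 18 + 0)*(-542/1159) = 33*(-542/1159) = -17886/1159 ≈ -15.432)
1/m = 1/(-17886/1159) = -1159/17886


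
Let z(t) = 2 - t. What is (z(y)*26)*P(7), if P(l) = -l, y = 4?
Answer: 364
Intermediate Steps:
(z(y)*26)*P(7) = ((2 - 1*4)*26)*(-1*7) = ((2 - 4)*26)*(-7) = -2*26*(-7) = -52*(-7) = 364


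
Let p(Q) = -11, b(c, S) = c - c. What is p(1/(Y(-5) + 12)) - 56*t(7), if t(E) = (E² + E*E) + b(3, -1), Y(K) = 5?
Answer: -5499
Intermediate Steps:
b(c, S) = 0
t(E) = 2*E² (t(E) = (E² + E*E) + 0 = (E² + E²) + 0 = 2*E² + 0 = 2*E²)
p(1/(Y(-5) + 12)) - 56*t(7) = -11 - 112*7² = -11 - 112*49 = -11 - 56*98 = -11 - 5488 = -5499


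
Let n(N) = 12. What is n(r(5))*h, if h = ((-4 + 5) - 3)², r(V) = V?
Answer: 48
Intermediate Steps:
h = 4 (h = (1 - 3)² = (-2)² = 4)
n(r(5))*h = 12*4 = 48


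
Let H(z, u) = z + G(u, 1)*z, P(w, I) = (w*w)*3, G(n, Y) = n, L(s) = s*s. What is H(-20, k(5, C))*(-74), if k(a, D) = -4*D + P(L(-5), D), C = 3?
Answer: 2758720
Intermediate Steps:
L(s) = s**2
P(w, I) = 3*w**2 (P(w, I) = w**2*3 = 3*w**2)
k(a, D) = 1875 - 4*D (k(a, D) = -4*D + 3*((-5)**2)**2 = -4*D + 3*25**2 = -4*D + 3*625 = -4*D + 1875 = 1875 - 4*D)
H(z, u) = z + u*z
H(-20, k(5, C))*(-74) = -20*(1 + (1875 - 4*3))*(-74) = -20*(1 + (1875 - 12))*(-74) = -20*(1 + 1863)*(-74) = -20*1864*(-74) = -37280*(-74) = 2758720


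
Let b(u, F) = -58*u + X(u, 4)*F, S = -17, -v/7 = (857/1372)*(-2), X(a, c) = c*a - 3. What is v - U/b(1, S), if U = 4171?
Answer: 473033/7350 ≈ 64.358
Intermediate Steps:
X(a, c) = -3 + a*c (X(a, c) = a*c - 3 = -3 + a*c)
v = 857/98 (v = -7*857/1372*(-2) = -7*857*(1/1372)*(-2) = -857*(-2)/196 = -7*(-857/686) = 857/98 ≈ 8.7449)
b(u, F) = -58*u + F*(-3 + 4*u) (b(u, F) = -58*u + (-3 + u*4)*F = -58*u + (-3 + 4*u)*F = -58*u + F*(-3 + 4*u))
v - U/b(1, S) = 857/98 - 4171/(-58*1 - 17*(-3 + 4*1)) = 857/98 - 4171/(-58 - 17*(-3 + 4)) = 857/98 - 4171/(-58 - 17*1) = 857/98 - 4171/(-58 - 17) = 857/98 - 4171/(-75) = 857/98 - 4171*(-1)/75 = 857/98 - 1*(-4171/75) = 857/98 + 4171/75 = 473033/7350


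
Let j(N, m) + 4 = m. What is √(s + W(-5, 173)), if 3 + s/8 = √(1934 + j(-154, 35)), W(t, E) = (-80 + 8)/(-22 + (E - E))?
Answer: 2*√(-627 + 242*√1965)/11 ≈ 18.273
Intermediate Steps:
j(N, m) = -4 + m
W(t, E) = 36/11 (W(t, E) = -72/(-22 + 0) = -72/(-22) = -72*(-1/22) = 36/11)
s = -24 + 8*√1965 (s = -24 + 8*√(1934 + (-4 + 35)) = -24 + 8*√(1934 + 31) = -24 + 8*√1965 ≈ 330.63)
√(s + W(-5, 173)) = √((-24 + 8*√1965) + 36/11) = √(-228/11 + 8*√1965)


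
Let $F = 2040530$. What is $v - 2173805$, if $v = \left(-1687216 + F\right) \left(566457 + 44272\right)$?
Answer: $215776932101$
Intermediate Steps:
$v = 215779105906$ ($v = \left(-1687216 + 2040530\right) \left(566457 + 44272\right) = 353314 \cdot 610729 = 215779105906$)
$v - 2173805 = 215779105906 - 2173805 = 215776932101$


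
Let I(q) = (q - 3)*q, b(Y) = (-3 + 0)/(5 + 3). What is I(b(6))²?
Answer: 6561/4096 ≈ 1.6018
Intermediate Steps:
b(Y) = -3/8
I(q) = q*(-3 + q) (I(q) = (-3 + q)*q = q*(-3 + q))
I(b(6))² = (-3*(-3 - 3/8)/8)² = (-3/8*(-27/8))² = (81/64)² = 6561/4096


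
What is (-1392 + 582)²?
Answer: 656100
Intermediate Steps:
(-1392 + 582)² = (-810)² = 656100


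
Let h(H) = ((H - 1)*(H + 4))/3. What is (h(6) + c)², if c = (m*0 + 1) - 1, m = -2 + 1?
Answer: 2500/9 ≈ 277.78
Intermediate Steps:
m = -1
h(H) = (-1 + H)*(4 + H)/3 (h(H) = ((-1 + H)*(4 + H))*(⅓) = (-1 + H)*(4 + H)/3)
c = 0 (c = (-1*0 + 1) - 1 = (0 + 1) - 1 = 1 - 1 = 0)
(h(6) + c)² = ((-4/3 + 6 + (⅓)*6²) + 0)² = ((-4/3 + 6 + (⅓)*36) + 0)² = ((-4/3 + 6 + 12) + 0)² = (50/3 + 0)² = (50/3)² = 2500/9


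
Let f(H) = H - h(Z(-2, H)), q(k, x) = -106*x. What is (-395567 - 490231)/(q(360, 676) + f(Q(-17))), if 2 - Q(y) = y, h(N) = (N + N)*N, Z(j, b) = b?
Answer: 885798/72359 ≈ 12.242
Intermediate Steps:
h(N) = 2*N² (h(N) = (2*N)*N = 2*N²)
Q(y) = 2 - y
f(H) = H - 2*H²
(-395567 - 490231)/(q(360, 676) + f(Q(-17))) = (-395567 - 490231)/(-106*676 + (2 - 1*(-17))*(1 - 2*(2 - 1*(-17)))) = -885798/(-71656 + (2 + 17)*(1 - 2*(2 + 17))) = -885798/(-71656 + 19*(1 - 2*19)) = -885798/(-71656 + 19*(1 - 38)) = -885798/(-71656 + 19*(-37)) = -885798/(-71656 - 703) = -885798/(-72359) = -885798*(-1/72359) = 885798/72359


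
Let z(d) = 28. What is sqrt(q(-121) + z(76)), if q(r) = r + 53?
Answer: 2*I*sqrt(10) ≈ 6.3246*I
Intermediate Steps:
q(r) = 53 + r
sqrt(q(-121) + z(76)) = sqrt((53 - 121) + 28) = sqrt(-68 + 28) = sqrt(-40) = 2*I*sqrt(10)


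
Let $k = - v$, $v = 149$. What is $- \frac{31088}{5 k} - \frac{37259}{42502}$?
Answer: $\frac{1293544221}{31663990} \approx 40.852$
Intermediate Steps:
$k = -149$ ($k = \left(-1\right) 149 = -149$)
$- \frac{31088}{5 k} - \frac{37259}{42502} = - \frac{31088}{5 \left(-149\right)} - \frac{37259}{42502} = - \frac{31088}{-745} - \frac{37259}{42502} = \left(-31088\right) \left(- \frac{1}{745}\right) - \frac{37259}{42502} = \frac{31088}{745} - \frac{37259}{42502} = \frac{1293544221}{31663990}$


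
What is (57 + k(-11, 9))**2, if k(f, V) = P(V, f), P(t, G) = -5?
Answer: 2704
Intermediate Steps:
k(f, V) = -5
(57 + k(-11, 9))**2 = (57 - 5)**2 = 52**2 = 2704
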